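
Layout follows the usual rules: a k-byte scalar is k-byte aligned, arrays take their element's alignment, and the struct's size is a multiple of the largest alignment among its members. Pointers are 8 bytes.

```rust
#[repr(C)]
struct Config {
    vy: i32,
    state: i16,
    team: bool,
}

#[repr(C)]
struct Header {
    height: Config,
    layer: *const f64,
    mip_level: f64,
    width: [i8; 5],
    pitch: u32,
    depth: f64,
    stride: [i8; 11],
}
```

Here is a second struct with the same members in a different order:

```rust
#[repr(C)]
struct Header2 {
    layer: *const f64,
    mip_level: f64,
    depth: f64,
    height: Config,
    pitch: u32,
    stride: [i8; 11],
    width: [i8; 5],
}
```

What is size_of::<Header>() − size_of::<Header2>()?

Config: 0..4  vy  (4B, 4-aligned); 4..6  state  (2B, 2-aligned); 6..7  team  (1B, 1-aligned); 7..8  -- tail padding (1B); sizeof = 8, alignof = 4
0..8  height  (8B, 4-aligned)
8..16  layer  (8B, 8-aligned)
16..24  mip_level  (8B, 8-aligned)
24..29  width  (5B, 1-aligned)
29..32  -- padding (3B)
32..36  pitch  (4B, 4-aligned)
36..40  -- padding (4B)
40..48  depth  (8B, 8-aligned)
48..59  stride  (11B, 1-aligned)
59..64  -- tail padding (5B)
sizeof = 64, alignof = 8
— Header2 —
0..8  layer  (8B, 8-aligned)
8..16  mip_level  (8B, 8-aligned)
16..24  depth  (8B, 8-aligned)
24..32  height  (8B, 4-aligned)
32..36  pitch  (4B, 4-aligned)
36..47  stride  (11B, 1-aligned)
47..52  width  (5B, 1-aligned)
52..56  -- tail padding (4B)
sizeof = 56, alignof = 8
64 − 56 = 8

8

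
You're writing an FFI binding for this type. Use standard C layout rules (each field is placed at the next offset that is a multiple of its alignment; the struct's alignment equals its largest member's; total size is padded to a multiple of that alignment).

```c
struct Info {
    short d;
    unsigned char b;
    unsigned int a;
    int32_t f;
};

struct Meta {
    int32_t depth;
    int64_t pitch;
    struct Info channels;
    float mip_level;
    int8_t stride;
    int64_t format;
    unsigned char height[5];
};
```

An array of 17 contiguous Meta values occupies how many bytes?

952

Info: d at 0 (size 2, align 2) → ends 2; b at 2 (size 1, align 1) → ends 3; pad 1 to align 4 for a; a at 4 (size 4, align 4) → ends 8; f at 8 (size 4, align 4) → ends 12; total 12 bytes, alignment 4
depth at 0 (size 4, align 4) → ends 4
pad 4 to align 8 for pitch
pitch at 8 (size 8, align 8) → ends 16
channels at 16 (size 12, align 4) → ends 28
mip_level at 28 (size 4, align 4) → ends 32
stride at 32 (size 1, align 1) → ends 33
pad 7 to align 8 for format
format at 40 (size 8, align 8) → ends 48
height at 48 (size 5, align 1) → ends 53
tail pad 3 to reach multiple of 8
total 56 bytes, alignment 8
array of 17: 17 × 56 = 952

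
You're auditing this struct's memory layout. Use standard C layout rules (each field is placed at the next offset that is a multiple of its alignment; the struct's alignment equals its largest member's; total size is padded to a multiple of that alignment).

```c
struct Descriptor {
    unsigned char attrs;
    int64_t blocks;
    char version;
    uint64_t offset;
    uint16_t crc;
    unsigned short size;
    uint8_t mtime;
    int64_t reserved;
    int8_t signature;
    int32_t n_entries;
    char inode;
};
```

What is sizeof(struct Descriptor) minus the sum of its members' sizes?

0..1  attrs  (1B, 1-aligned)
1..8  -- padding (7B)
8..16  blocks  (8B, 8-aligned)
16..17  version  (1B, 1-aligned)
17..24  -- padding (7B)
24..32  offset  (8B, 8-aligned)
32..34  crc  (2B, 2-aligned)
34..36  size  (2B, 2-aligned)
36..37  mtime  (1B, 1-aligned)
37..40  -- padding (3B)
40..48  reserved  (8B, 8-aligned)
48..49  signature  (1B, 1-aligned)
49..52  -- padding (3B)
52..56  n_entries  (4B, 4-aligned)
56..57  inode  (1B, 1-aligned)
57..64  -- tail padding (7B)
sizeof = 64, alignof = 8
data bytes 37, size 64 → padding 27

27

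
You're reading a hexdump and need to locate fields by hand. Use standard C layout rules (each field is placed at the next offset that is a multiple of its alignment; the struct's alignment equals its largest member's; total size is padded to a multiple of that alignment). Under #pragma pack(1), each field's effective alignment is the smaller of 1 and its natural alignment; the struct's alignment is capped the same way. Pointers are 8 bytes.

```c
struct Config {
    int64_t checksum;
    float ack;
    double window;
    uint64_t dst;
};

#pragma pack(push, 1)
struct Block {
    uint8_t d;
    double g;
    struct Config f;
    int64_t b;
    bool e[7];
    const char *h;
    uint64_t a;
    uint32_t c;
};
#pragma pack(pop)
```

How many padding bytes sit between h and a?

Config: @0: checksum [8B, align 8] → 8; @8: ack [4B, align 4] → 12; +4 pad (align 8); @16: window [8B, align 8] → 24; @24: dst [8B, align 8] → 32; size 32, align 8
@0: d [1B, align 1] → 1
@1: g [8B, align 1] → 9
@9: f [32B, align 1] → 41
@41: b [8B, align 1] → 49
@49: e [7B, align 1] → 56
@56: h [8B, align 1] → 64
@64: a [8B, align 1] → 72

0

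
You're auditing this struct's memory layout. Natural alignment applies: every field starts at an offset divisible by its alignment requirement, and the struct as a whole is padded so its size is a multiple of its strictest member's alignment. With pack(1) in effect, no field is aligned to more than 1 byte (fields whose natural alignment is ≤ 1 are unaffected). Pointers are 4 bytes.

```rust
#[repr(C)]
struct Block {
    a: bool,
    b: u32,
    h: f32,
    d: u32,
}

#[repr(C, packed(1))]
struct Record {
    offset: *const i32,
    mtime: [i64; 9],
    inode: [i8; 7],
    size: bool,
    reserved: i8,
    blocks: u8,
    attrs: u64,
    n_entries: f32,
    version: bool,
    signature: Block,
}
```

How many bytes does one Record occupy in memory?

115

Block: 0..1  a  (1B, 1-aligned); 1..4  -- padding (3B); 4..8  b  (4B, 4-aligned); 8..12  h  (4B, 4-aligned); 12..16  d  (4B, 4-aligned); sizeof = 16, alignof = 4
0..4  offset  (4B, 1-aligned)
4..76  mtime  (72B, 1-aligned)
76..83  inode  (7B, 1-aligned)
83..84  size  (1B, 1-aligned)
84..85  reserved  (1B, 1-aligned)
85..86  blocks  (1B, 1-aligned)
86..94  attrs  (8B, 1-aligned)
94..98  n_entries  (4B, 1-aligned)
98..99  version  (1B, 1-aligned)
99..115  signature  (16B, 1-aligned)
sizeof = 115, alignof = 1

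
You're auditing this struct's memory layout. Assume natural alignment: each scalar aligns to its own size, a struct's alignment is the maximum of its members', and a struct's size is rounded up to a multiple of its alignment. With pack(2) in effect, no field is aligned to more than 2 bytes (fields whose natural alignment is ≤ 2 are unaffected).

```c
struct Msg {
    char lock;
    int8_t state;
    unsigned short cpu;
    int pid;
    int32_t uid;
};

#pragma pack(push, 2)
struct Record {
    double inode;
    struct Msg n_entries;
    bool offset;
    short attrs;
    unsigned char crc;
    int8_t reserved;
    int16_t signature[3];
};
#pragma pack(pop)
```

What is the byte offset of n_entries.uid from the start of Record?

Msg: @0: lock [1B, align 1] → 1; @1: state [1B, align 1] → 2; @2: cpu [2B, align 2] → 4; @4: pid [4B, align 4] → 8; @8: uid [4B, align 4] → 12; size 12, align 4
@0: inode [8B, align 2] → 8
@8: n_entries [12B, align 2] → 20
within Msg: uid at 8
8 + 8 = 16

16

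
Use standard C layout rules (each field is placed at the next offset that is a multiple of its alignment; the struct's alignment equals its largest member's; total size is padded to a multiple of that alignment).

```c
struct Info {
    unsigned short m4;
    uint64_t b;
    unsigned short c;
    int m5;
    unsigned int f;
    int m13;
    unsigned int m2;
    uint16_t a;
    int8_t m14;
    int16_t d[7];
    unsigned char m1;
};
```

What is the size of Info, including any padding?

56 bytes

m4 at 0 (size 2, align 2) → ends 2
pad 6 to align 8 for b
b at 8 (size 8, align 8) → ends 16
c at 16 (size 2, align 2) → ends 18
pad 2 to align 4 for m5
m5 at 20 (size 4, align 4) → ends 24
f at 24 (size 4, align 4) → ends 28
m13 at 28 (size 4, align 4) → ends 32
m2 at 32 (size 4, align 4) → ends 36
a at 36 (size 2, align 2) → ends 38
m14 at 38 (size 1, align 1) → ends 39
pad 1 to align 2 for d
d at 40 (size 14, align 2) → ends 54
m1 at 54 (size 1, align 1) → ends 55
tail pad 1 to reach multiple of 8
total 56 bytes, alignment 8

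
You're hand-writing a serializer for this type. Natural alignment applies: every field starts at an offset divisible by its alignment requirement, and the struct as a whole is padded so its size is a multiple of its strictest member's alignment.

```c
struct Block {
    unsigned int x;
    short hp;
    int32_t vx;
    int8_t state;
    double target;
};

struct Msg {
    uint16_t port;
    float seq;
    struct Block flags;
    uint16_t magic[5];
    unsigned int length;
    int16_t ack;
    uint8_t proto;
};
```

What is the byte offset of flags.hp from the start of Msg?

Block: 0..4  x  (4B, 4-aligned); 4..6  hp  (2B, 2-aligned); 6..8  -- padding (2B); 8..12  vx  (4B, 4-aligned); 12..13  state  (1B, 1-aligned); 13..16  -- padding (3B); 16..24  target  (8B, 8-aligned); sizeof = 24, alignof = 8
0..2  port  (2B, 2-aligned)
2..4  -- padding (2B)
4..8  seq  (4B, 4-aligned)
8..32  flags  (24B, 8-aligned)
within Block: hp at 4
8 + 4 = 12

12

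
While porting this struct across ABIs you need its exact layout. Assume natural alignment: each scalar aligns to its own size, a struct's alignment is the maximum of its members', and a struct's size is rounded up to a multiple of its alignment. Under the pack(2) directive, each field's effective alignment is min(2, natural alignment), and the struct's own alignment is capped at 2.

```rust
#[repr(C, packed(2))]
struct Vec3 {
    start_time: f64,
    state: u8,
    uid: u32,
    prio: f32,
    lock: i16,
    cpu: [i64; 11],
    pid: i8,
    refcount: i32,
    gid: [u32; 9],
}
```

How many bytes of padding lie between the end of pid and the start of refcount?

1

start_time at 0 (size 8, align 2) → ends 8
state at 8 (size 1, align 1) → ends 9
pad 1 to align 2 for uid
uid at 10 (size 4, align 2) → ends 14
prio at 14 (size 4, align 2) → ends 18
lock at 18 (size 2, align 2) → ends 20
cpu at 20 (size 88, align 2) → ends 108
pid at 108 (size 1, align 1) → ends 109
pad 1 to align 2 for refcount
refcount at 110 (size 4, align 2) → ends 114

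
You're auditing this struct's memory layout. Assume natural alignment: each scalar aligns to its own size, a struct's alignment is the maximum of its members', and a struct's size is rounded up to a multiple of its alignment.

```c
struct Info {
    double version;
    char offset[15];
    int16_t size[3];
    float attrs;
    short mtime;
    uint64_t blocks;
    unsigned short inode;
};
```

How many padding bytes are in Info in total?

@0: version [8B, align 8] → 8
@8: offset [15B, align 1] → 23
+1 pad (align 2)
@24: size [6B, align 2] → 30
+2 pad (align 4)
@32: attrs [4B, align 4] → 36
@36: mtime [2B, align 2] → 38
+2 pad (align 8)
@40: blocks [8B, align 8] → 48
@48: inode [2B, align 2] → 50
+6 tail pad (align 8)
size 56, align 8
data bytes 45, size 56 → padding 11

11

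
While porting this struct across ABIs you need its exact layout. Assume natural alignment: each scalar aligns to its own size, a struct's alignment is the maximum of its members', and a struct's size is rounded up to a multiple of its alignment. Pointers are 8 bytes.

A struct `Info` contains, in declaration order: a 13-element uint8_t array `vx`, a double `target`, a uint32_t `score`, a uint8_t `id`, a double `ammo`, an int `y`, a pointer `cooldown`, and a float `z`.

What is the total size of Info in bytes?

vx at 0 (size 13, align 1) → ends 13
pad 3 to align 8 for target
target at 16 (size 8, align 8) → ends 24
score at 24 (size 4, align 4) → ends 28
id at 28 (size 1, align 1) → ends 29
pad 3 to align 8 for ammo
ammo at 32 (size 8, align 8) → ends 40
y at 40 (size 4, align 4) → ends 44
pad 4 to align 8 for cooldown
cooldown at 48 (size 8, align 8) → ends 56
z at 56 (size 4, align 4) → ends 60
tail pad 4 to reach multiple of 8
total 64 bytes, alignment 8

64 bytes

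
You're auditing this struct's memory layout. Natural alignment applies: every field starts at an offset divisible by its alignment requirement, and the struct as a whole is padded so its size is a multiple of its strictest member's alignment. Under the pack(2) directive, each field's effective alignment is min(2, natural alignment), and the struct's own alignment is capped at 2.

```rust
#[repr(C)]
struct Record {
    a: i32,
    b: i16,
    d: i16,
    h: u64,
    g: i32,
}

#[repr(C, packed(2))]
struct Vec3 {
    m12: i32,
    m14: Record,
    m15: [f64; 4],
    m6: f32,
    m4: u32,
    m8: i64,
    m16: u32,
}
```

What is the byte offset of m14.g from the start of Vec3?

Record: 0..4  a  (4B, 4-aligned); 4..6  b  (2B, 2-aligned); 6..8  d  (2B, 2-aligned); 8..16  h  (8B, 8-aligned); 16..20  g  (4B, 4-aligned); 20..24  -- tail padding (4B); sizeof = 24, alignof = 8
0..4  m12  (4B, 2-aligned)
4..28  m14  (24B, 2-aligned)
within Record: g at 16
4 + 16 = 20

20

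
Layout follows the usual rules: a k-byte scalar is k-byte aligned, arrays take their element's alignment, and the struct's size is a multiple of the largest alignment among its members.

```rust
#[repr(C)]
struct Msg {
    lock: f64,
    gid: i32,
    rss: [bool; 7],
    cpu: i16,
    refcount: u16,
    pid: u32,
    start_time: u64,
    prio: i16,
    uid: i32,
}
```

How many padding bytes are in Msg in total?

7

@0: lock [8B, align 8] → 8
@8: gid [4B, align 4] → 12
@12: rss [7B, align 1] → 19
+1 pad (align 2)
@20: cpu [2B, align 2] → 22
@22: refcount [2B, align 2] → 24
@24: pid [4B, align 4] → 28
+4 pad (align 8)
@32: start_time [8B, align 8] → 40
@40: prio [2B, align 2] → 42
+2 pad (align 4)
@44: uid [4B, align 4] → 48
size 48, align 8
data bytes 41, size 48 → padding 7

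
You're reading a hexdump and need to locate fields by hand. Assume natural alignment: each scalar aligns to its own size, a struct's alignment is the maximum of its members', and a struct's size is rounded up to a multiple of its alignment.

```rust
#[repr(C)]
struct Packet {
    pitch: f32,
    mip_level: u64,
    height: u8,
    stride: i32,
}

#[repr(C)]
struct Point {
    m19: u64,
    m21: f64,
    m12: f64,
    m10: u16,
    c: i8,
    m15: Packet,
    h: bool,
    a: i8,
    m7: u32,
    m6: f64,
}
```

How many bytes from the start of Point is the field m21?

8

Packet: @0: pitch [4B, align 4] → 4; +4 pad (align 8); @8: mip_level [8B, align 8] → 16; @16: height [1B, align 1] → 17; +3 pad (align 4); @20: stride [4B, align 4] → 24; size 24, align 8
@0: m19 [8B, align 8] → 8
@8: m21 [8B, align 8] → 16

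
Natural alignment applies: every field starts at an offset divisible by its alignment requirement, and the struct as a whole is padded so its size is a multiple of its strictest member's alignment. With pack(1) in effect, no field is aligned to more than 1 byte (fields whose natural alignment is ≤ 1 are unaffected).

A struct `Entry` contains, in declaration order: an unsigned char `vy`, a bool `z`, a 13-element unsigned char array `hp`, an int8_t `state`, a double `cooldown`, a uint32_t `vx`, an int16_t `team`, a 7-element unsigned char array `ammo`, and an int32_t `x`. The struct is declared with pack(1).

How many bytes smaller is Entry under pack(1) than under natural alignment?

natural layout:
  @0: vy [1B, align 1] → 1
  @1: z [1B, align 1] → 2
  @2: hp [13B, align 1] → 15
  @15: state [1B, align 1] → 16
  @16: cooldown [8B, align 8] → 24
  @24: vx [4B, align 4] → 28
  @28: team [2B, align 2] → 30
  @30: ammo [7B, align 1] → 37
  +3 pad (align 4)
  @40: x [4B, align 4] → 44
  +4 tail pad (align 8)
  size 48, align 8
packed(1) layout:
  @0: vy [1B, align 1] → 1
  @1: z [1B, align 1] → 2
  @2: hp [13B, align 1] → 15
  @15: state [1B, align 1] → 16
  @16: cooldown [8B, align 1] → 24
  @24: vx [4B, align 1] → 28
  @28: team [2B, align 1] → 30
  @30: ammo [7B, align 1] → 37
  @37: x [4B, align 1] → 41
  size 41, align 1
48 − 41 = 7

7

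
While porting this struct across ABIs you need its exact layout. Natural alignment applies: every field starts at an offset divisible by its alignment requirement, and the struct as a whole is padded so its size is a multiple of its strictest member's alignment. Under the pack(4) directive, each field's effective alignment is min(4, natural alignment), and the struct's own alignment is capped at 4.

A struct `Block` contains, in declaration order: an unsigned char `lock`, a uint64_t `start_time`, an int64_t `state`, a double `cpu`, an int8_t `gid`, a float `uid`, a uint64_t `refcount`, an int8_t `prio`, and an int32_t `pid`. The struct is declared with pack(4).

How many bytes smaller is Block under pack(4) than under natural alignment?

natural layout:
  lock at 0 (size 1, align 1) → ends 1
  pad 7 to align 8 for start_time
  start_time at 8 (size 8, align 8) → ends 16
  state at 16 (size 8, align 8) → ends 24
  cpu at 24 (size 8, align 8) → ends 32
  gid at 32 (size 1, align 1) → ends 33
  pad 3 to align 4 for uid
  uid at 36 (size 4, align 4) → ends 40
  refcount at 40 (size 8, align 8) → ends 48
  prio at 48 (size 1, align 1) → ends 49
  pad 3 to align 4 for pid
  pid at 52 (size 4, align 4) → ends 56
  total 56 bytes, alignment 8
packed(4) layout:
  lock at 0 (size 1, align 1) → ends 1
  pad 3 to align 4 for start_time
  start_time at 4 (size 8, align 4) → ends 12
  state at 12 (size 8, align 4) → ends 20
  cpu at 20 (size 8, align 4) → ends 28
  gid at 28 (size 1, align 1) → ends 29
  pad 3 to align 4 for uid
  uid at 32 (size 4, align 4) → ends 36
  refcount at 36 (size 8, align 4) → ends 44
  prio at 44 (size 1, align 1) → ends 45
  pad 3 to align 4 for pid
  pid at 48 (size 4, align 4) → ends 52
  total 52 bytes, alignment 4
56 − 52 = 4

4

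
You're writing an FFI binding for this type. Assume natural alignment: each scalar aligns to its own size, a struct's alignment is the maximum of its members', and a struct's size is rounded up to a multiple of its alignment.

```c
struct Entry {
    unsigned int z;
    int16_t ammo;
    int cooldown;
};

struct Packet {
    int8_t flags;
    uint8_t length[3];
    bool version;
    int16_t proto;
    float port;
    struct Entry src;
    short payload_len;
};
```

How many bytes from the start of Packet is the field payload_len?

24

Entry: 0..4  z  (4B, 4-aligned); 4..6  ammo  (2B, 2-aligned); 6..8  -- padding (2B); 8..12  cooldown  (4B, 4-aligned); sizeof = 12, alignof = 4
0..1  flags  (1B, 1-aligned)
1..4  length  (3B, 1-aligned)
4..5  version  (1B, 1-aligned)
5..6  -- padding (1B)
6..8  proto  (2B, 2-aligned)
8..12  port  (4B, 4-aligned)
12..24  src  (12B, 4-aligned)
24..26  payload_len  (2B, 2-aligned)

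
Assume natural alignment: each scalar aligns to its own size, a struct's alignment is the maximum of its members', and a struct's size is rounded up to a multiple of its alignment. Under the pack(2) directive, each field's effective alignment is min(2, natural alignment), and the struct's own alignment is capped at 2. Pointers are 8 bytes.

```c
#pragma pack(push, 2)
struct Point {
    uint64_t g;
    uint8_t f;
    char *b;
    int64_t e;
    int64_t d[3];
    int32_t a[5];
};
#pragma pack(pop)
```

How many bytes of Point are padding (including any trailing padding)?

0..8  g  (8B, 2-aligned)
8..9  f  (1B, 1-aligned)
9..10  -- padding (1B)
10..18  b  (8B, 2-aligned)
18..26  e  (8B, 2-aligned)
26..50  d  (24B, 2-aligned)
50..70  a  (20B, 2-aligned)
sizeof = 70, alignof = 2
data bytes 69, size 70 → padding 1

1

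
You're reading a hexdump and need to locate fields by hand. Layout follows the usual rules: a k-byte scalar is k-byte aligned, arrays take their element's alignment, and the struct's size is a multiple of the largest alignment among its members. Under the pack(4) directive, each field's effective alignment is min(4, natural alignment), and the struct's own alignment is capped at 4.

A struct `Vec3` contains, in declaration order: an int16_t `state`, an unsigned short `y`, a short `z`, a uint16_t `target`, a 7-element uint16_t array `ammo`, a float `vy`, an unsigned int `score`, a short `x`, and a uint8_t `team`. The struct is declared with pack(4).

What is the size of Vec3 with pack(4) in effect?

36

state at 0 (size 2, align 2) → ends 2
y at 2 (size 2, align 2) → ends 4
z at 4 (size 2, align 2) → ends 6
target at 6 (size 2, align 2) → ends 8
ammo at 8 (size 14, align 2) → ends 22
pad 2 to align 4 for vy
vy at 24 (size 4, align 4) → ends 28
score at 28 (size 4, align 4) → ends 32
x at 32 (size 2, align 2) → ends 34
team at 34 (size 1, align 1) → ends 35
tail pad 1 to reach multiple of 4
total 36 bytes, alignment 4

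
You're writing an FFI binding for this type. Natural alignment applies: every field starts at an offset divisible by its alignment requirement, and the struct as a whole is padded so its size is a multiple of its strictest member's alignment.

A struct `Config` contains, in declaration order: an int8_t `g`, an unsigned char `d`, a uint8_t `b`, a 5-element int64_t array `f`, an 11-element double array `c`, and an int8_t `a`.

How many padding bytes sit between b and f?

0..1  g  (1B, 1-aligned)
1..2  d  (1B, 1-aligned)
2..3  b  (1B, 1-aligned)
3..8  -- padding (5B)
8..48  f  (40B, 8-aligned)

5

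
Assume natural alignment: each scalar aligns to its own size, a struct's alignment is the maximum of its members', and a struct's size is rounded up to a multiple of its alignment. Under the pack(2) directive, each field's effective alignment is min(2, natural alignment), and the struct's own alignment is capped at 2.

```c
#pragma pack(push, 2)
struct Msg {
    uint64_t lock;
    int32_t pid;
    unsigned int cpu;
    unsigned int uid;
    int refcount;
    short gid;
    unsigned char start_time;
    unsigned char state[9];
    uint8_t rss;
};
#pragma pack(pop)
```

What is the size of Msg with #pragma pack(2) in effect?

38

lock at 0 (size 8, align 2) → ends 8
pid at 8 (size 4, align 2) → ends 12
cpu at 12 (size 4, align 2) → ends 16
uid at 16 (size 4, align 2) → ends 20
refcount at 20 (size 4, align 2) → ends 24
gid at 24 (size 2, align 2) → ends 26
start_time at 26 (size 1, align 1) → ends 27
state at 27 (size 9, align 1) → ends 36
rss at 36 (size 1, align 1) → ends 37
tail pad 1 to reach multiple of 2
total 38 bytes, alignment 2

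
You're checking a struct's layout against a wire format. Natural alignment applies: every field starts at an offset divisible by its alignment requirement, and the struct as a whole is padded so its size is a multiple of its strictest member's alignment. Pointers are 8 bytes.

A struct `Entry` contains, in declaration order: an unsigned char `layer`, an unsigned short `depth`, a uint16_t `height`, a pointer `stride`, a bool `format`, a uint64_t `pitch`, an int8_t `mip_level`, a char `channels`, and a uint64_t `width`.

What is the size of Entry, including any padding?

@0: layer [1B, align 1] → 1
+1 pad (align 2)
@2: depth [2B, align 2] → 4
@4: height [2B, align 2] → 6
+2 pad (align 8)
@8: stride [8B, align 8] → 16
@16: format [1B, align 1] → 17
+7 pad (align 8)
@24: pitch [8B, align 8] → 32
@32: mip_level [1B, align 1] → 33
@33: channels [1B, align 1] → 34
+6 pad (align 8)
@40: width [8B, align 8] → 48
size 48, align 8

48 bytes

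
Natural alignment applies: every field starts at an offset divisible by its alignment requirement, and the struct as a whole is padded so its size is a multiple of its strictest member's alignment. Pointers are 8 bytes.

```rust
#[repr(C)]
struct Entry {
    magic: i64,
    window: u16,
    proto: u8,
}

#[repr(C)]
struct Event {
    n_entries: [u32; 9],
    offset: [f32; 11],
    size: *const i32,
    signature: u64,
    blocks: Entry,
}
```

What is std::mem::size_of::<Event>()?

112 bytes

Entry: 0..8  magic  (8B, 8-aligned); 8..10  window  (2B, 2-aligned); 10..11  proto  (1B, 1-aligned); 11..16  -- tail padding (5B); sizeof = 16, alignof = 8
0..36  n_entries  (36B, 4-aligned)
36..80  offset  (44B, 4-aligned)
80..88  size  (8B, 8-aligned)
88..96  signature  (8B, 8-aligned)
96..112  blocks  (16B, 8-aligned)
sizeof = 112, alignof = 8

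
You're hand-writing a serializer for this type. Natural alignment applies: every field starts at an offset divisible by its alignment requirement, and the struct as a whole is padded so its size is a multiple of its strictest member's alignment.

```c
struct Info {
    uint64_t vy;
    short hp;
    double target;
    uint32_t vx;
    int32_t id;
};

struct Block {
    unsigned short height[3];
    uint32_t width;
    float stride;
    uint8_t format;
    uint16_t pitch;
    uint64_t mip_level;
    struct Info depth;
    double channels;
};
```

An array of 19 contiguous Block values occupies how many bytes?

Info: @0: vy [8B, align 8] → 8; @8: hp [2B, align 2] → 10; +6 pad (align 8); @16: target [8B, align 8] → 24; @24: vx [4B, align 4] → 28; @28: id [4B, align 4] → 32; size 32, align 8
@0: height [6B, align 2] → 6
+2 pad (align 4)
@8: width [4B, align 4] → 12
@12: stride [4B, align 4] → 16
@16: format [1B, align 1] → 17
+1 pad (align 2)
@18: pitch [2B, align 2] → 20
+4 pad (align 8)
@24: mip_level [8B, align 8] → 32
@32: depth [32B, align 8] → 64
@64: channels [8B, align 8] → 72
size 72, align 8
array of 19: 19 × 72 = 1368

1368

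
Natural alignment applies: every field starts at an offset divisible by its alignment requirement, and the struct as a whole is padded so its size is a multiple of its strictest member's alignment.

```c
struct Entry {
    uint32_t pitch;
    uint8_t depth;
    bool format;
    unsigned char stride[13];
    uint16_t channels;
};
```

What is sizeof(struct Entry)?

24

0..4  pitch  (4B, 4-aligned)
4..5  depth  (1B, 1-aligned)
5..6  format  (1B, 1-aligned)
6..19  stride  (13B, 1-aligned)
19..20  -- padding (1B)
20..22  channels  (2B, 2-aligned)
22..24  -- tail padding (2B)
sizeof = 24, alignof = 4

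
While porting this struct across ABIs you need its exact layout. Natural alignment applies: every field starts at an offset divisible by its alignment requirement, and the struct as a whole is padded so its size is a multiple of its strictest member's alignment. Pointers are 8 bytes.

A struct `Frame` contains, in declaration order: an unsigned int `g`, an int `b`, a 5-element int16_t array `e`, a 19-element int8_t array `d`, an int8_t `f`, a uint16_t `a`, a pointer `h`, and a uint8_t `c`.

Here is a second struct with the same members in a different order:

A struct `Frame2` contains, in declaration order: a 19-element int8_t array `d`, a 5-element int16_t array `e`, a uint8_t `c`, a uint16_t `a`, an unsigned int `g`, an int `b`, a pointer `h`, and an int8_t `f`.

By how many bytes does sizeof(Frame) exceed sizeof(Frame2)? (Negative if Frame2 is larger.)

g at 0 (size 4, align 4) → ends 4
b at 4 (size 4, align 4) → ends 8
e at 8 (size 10, align 2) → ends 18
d at 18 (size 19, align 1) → ends 37
f at 37 (size 1, align 1) → ends 38
a at 38 (size 2, align 2) → ends 40
h at 40 (size 8, align 8) → ends 48
c at 48 (size 1, align 1) → ends 49
tail pad 7 to reach multiple of 8
total 56 bytes, alignment 8
— Frame2 —
d at 0 (size 19, align 1) → ends 19
pad 1 to align 2 for e
e at 20 (size 10, align 2) → ends 30
c at 30 (size 1, align 1) → ends 31
pad 1 to align 2 for a
a at 32 (size 2, align 2) → ends 34
pad 2 to align 4 for g
g at 36 (size 4, align 4) → ends 40
b at 40 (size 4, align 4) → ends 44
pad 4 to align 8 for h
h at 48 (size 8, align 8) → ends 56
f at 56 (size 1, align 1) → ends 57
tail pad 7 to reach multiple of 8
total 64 bytes, alignment 8
56 − 64 = -8

-8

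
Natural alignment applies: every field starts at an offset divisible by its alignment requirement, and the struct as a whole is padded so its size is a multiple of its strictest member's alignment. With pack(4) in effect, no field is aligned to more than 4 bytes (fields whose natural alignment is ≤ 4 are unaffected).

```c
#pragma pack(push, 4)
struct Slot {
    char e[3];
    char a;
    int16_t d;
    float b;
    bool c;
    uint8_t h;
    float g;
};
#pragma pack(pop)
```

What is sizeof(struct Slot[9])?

180

@0: e [3B, align 1] → 3
@3: a [1B, align 1] → 4
@4: d [2B, align 2] → 6
+2 pad (align 4)
@8: b [4B, align 4] → 12
@12: c [1B, align 1] → 13
@13: h [1B, align 1] → 14
+2 pad (align 4)
@16: g [4B, align 4] → 20
size 20, align 4
array of 9: 9 × 20 = 180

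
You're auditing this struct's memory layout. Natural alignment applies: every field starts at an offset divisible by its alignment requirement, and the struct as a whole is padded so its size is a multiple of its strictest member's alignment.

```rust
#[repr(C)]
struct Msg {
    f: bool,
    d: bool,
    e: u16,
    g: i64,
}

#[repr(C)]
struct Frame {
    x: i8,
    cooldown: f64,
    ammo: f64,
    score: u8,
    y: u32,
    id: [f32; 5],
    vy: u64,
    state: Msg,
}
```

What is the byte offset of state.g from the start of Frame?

72

Msg: 0..1  f  (1B, 1-aligned); 1..2  d  (1B, 1-aligned); 2..4  e  (2B, 2-aligned); 4..8  -- padding (4B); 8..16  g  (8B, 8-aligned); sizeof = 16, alignof = 8
0..1  x  (1B, 1-aligned)
1..8  -- padding (7B)
8..16  cooldown  (8B, 8-aligned)
16..24  ammo  (8B, 8-aligned)
24..25  score  (1B, 1-aligned)
25..28  -- padding (3B)
28..32  y  (4B, 4-aligned)
32..52  id  (20B, 4-aligned)
52..56  -- padding (4B)
56..64  vy  (8B, 8-aligned)
64..80  state  (16B, 8-aligned)
within Msg: g at 8
64 + 8 = 72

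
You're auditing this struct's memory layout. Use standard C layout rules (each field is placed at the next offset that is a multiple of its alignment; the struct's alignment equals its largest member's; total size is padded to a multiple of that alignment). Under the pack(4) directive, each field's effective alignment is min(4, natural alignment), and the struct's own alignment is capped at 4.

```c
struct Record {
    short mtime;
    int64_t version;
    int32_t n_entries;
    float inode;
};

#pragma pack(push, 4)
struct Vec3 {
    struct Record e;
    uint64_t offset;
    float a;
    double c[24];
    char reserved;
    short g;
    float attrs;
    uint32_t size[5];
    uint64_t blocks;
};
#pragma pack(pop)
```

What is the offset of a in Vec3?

Record: mtime at 0 (size 2, align 2) → ends 2; pad 6 to align 8 for version; version at 8 (size 8, align 8) → ends 16; n_entries at 16 (size 4, align 4) → ends 20; inode at 20 (size 4, align 4) → ends 24; total 24 bytes, alignment 8
e at 0 (size 24, align 4) → ends 24
offset at 24 (size 8, align 4) → ends 32
a at 32 (size 4, align 4) → ends 36

32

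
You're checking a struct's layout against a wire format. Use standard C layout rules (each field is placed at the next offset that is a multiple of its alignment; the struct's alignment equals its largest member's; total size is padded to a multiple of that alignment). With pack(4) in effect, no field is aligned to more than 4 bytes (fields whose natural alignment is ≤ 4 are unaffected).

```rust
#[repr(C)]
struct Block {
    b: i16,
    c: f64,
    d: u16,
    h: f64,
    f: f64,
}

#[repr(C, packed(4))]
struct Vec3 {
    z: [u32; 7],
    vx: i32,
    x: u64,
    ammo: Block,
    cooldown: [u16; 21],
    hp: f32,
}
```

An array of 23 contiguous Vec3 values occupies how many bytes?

Block: b at 0 (size 2, align 2) → ends 2; pad 6 to align 8 for c; c at 8 (size 8, align 8) → ends 16; d at 16 (size 2, align 2) → ends 18; pad 6 to align 8 for h; h at 24 (size 8, align 8) → ends 32; f at 32 (size 8, align 8) → ends 40; total 40 bytes, alignment 8
z at 0 (size 28, align 4) → ends 28
vx at 28 (size 4, align 4) → ends 32
x at 32 (size 8, align 4) → ends 40
ammo at 40 (size 40, align 4) → ends 80
cooldown at 80 (size 42, align 2) → ends 122
pad 2 to align 4 for hp
hp at 124 (size 4, align 4) → ends 128
total 128 bytes, alignment 4
array of 23: 23 × 128 = 2944

2944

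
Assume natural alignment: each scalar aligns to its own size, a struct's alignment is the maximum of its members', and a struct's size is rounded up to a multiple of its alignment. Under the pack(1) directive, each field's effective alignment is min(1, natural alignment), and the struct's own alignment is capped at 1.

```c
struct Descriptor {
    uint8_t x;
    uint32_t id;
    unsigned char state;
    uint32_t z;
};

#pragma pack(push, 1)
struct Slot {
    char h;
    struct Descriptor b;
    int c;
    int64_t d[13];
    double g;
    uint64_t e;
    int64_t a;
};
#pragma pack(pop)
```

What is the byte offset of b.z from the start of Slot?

Descriptor: x at 0 (size 1, align 1) → ends 1; pad 3 to align 4 for id; id at 4 (size 4, align 4) → ends 8; state at 8 (size 1, align 1) → ends 9; pad 3 to align 4 for z; z at 12 (size 4, align 4) → ends 16; total 16 bytes, alignment 4
h at 0 (size 1, align 1) → ends 1
b at 1 (size 16, align 1) → ends 17
within Descriptor: z at 12
1 + 12 = 13

13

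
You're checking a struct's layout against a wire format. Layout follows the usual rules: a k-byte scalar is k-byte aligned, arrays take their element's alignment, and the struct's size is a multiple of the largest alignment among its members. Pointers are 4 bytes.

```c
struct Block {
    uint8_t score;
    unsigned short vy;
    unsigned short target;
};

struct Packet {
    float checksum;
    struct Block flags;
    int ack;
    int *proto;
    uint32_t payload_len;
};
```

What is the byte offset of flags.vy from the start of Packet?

Block: score at 0 (size 1, align 1) → ends 1; pad 1 to align 2 for vy; vy at 2 (size 2, align 2) → ends 4; target at 4 (size 2, align 2) → ends 6; total 6 bytes, alignment 2
checksum at 0 (size 4, align 4) → ends 4
flags at 4 (size 6, align 2) → ends 10
within Block: vy at 2
4 + 2 = 6

6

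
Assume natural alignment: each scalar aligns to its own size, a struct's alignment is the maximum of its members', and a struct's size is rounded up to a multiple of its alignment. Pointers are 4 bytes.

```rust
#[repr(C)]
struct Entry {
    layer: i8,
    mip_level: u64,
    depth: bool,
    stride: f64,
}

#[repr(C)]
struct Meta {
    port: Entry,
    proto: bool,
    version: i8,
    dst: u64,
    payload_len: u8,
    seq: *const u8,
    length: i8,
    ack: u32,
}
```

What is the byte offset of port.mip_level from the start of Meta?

Entry: @0: layer [1B, align 1] → 1; +7 pad (align 8); @8: mip_level [8B, align 8] → 16; @16: depth [1B, align 1] → 17; +7 pad (align 8); @24: stride [8B, align 8] → 32; size 32, align 8
@0: port [32B, align 8] → 32
within Entry: mip_level at 8
0 + 8 = 8

8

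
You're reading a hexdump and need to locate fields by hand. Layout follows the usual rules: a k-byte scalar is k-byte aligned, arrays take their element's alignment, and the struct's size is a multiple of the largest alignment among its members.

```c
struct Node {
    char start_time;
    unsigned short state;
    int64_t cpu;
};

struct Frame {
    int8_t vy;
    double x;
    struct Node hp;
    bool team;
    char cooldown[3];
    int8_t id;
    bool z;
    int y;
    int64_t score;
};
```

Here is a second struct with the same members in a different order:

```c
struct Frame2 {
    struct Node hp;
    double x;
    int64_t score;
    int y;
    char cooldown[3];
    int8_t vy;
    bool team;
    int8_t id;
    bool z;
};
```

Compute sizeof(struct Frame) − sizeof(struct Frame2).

Node: start_time at 0 (size 1, align 1) → ends 1; pad 1 to align 2 for state; state at 2 (size 2, align 2) → ends 4; pad 4 to align 8 for cpu; cpu at 8 (size 8, align 8) → ends 16; total 16 bytes, alignment 8
vy at 0 (size 1, align 1) → ends 1
pad 7 to align 8 for x
x at 8 (size 8, align 8) → ends 16
hp at 16 (size 16, align 8) → ends 32
team at 32 (size 1, align 1) → ends 33
cooldown at 33 (size 3, align 1) → ends 36
id at 36 (size 1, align 1) → ends 37
z at 37 (size 1, align 1) → ends 38
pad 2 to align 4 for y
y at 40 (size 4, align 4) → ends 44
pad 4 to align 8 for score
score at 48 (size 8, align 8) → ends 56
total 56 bytes, alignment 8
— Frame2 —
hp at 0 (size 16, align 8) → ends 16
x at 16 (size 8, align 8) → ends 24
score at 24 (size 8, align 8) → ends 32
y at 32 (size 4, align 4) → ends 36
cooldown at 36 (size 3, align 1) → ends 39
vy at 39 (size 1, align 1) → ends 40
team at 40 (size 1, align 1) → ends 41
id at 41 (size 1, align 1) → ends 42
z at 42 (size 1, align 1) → ends 43
tail pad 5 to reach multiple of 8
total 48 bytes, alignment 8
56 − 48 = 8

8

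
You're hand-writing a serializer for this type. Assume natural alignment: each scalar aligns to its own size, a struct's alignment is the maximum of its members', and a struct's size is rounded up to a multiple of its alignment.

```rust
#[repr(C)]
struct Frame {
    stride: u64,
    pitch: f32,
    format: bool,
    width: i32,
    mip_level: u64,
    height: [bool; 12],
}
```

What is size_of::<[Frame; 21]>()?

1008

0..8  stride  (8B, 8-aligned)
8..12  pitch  (4B, 4-aligned)
12..13  format  (1B, 1-aligned)
13..16  -- padding (3B)
16..20  width  (4B, 4-aligned)
20..24  -- padding (4B)
24..32  mip_level  (8B, 8-aligned)
32..44  height  (12B, 1-aligned)
44..48  -- tail padding (4B)
sizeof = 48, alignof = 8
array of 21: 21 × 48 = 1008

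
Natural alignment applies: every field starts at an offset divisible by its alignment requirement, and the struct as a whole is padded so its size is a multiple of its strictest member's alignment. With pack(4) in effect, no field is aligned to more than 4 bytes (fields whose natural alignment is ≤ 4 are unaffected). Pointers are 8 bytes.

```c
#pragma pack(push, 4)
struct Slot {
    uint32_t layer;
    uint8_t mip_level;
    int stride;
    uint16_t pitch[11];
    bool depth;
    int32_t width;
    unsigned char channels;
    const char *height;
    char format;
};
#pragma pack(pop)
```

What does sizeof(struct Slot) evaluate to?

56 bytes

0..4  layer  (4B, 4-aligned)
4..5  mip_level  (1B, 1-aligned)
5..8  -- padding (3B)
8..12  stride  (4B, 4-aligned)
12..34  pitch  (22B, 2-aligned)
34..35  depth  (1B, 1-aligned)
35..36  -- padding (1B)
36..40  width  (4B, 4-aligned)
40..41  channels  (1B, 1-aligned)
41..44  -- padding (3B)
44..52  height  (8B, 4-aligned)
52..53  format  (1B, 1-aligned)
53..56  -- tail padding (3B)
sizeof = 56, alignof = 4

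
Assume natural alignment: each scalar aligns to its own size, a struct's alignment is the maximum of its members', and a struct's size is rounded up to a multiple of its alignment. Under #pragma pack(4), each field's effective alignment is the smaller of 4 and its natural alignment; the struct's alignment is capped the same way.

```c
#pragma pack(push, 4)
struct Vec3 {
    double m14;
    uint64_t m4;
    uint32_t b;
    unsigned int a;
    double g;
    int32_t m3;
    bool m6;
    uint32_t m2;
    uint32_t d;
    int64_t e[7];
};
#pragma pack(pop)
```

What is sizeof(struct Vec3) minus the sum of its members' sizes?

3

@0: m14 [8B, align 4] → 8
@8: m4 [8B, align 4] → 16
@16: b [4B, align 4] → 20
@20: a [4B, align 4] → 24
@24: g [8B, align 4] → 32
@32: m3 [4B, align 4] → 36
@36: m6 [1B, align 1] → 37
+3 pad (align 4)
@40: m2 [4B, align 4] → 44
@44: d [4B, align 4] → 48
@48: e [56B, align 4] → 104
size 104, align 4
data bytes 101, size 104 → padding 3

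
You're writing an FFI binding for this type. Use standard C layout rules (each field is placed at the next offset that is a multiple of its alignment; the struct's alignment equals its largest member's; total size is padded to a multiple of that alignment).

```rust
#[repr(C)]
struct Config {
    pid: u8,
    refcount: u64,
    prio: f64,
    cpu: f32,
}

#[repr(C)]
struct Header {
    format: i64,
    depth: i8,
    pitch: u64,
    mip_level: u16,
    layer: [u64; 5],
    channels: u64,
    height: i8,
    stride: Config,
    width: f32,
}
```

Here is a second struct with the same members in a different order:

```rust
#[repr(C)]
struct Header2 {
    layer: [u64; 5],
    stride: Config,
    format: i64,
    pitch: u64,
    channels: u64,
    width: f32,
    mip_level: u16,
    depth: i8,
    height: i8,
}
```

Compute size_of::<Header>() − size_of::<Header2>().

Config: pid at 0 (size 1, align 1) → ends 1; pad 7 to align 8 for refcount; refcount at 8 (size 8, align 8) → ends 16; prio at 16 (size 8, align 8) → ends 24; cpu at 24 (size 4, align 4) → ends 28; tail pad 4 to reach multiple of 8; total 32 bytes, alignment 8
format at 0 (size 8, align 8) → ends 8
depth at 8 (size 1, align 1) → ends 9
pad 7 to align 8 for pitch
pitch at 16 (size 8, align 8) → ends 24
mip_level at 24 (size 2, align 2) → ends 26
pad 6 to align 8 for layer
layer at 32 (size 40, align 8) → ends 72
channels at 72 (size 8, align 8) → ends 80
height at 80 (size 1, align 1) → ends 81
pad 7 to align 8 for stride
stride at 88 (size 32, align 8) → ends 120
width at 120 (size 4, align 4) → ends 124
tail pad 4 to reach multiple of 8
total 128 bytes, alignment 8
— Header2 —
layer at 0 (size 40, align 8) → ends 40
stride at 40 (size 32, align 8) → ends 72
format at 72 (size 8, align 8) → ends 80
pitch at 80 (size 8, align 8) → ends 88
channels at 88 (size 8, align 8) → ends 96
width at 96 (size 4, align 4) → ends 100
mip_level at 100 (size 2, align 2) → ends 102
depth at 102 (size 1, align 1) → ends 103
height at 103 (size 1, align 1) → ends 104
total 104 bytes, alignment 8
128 − 104 = 24

24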